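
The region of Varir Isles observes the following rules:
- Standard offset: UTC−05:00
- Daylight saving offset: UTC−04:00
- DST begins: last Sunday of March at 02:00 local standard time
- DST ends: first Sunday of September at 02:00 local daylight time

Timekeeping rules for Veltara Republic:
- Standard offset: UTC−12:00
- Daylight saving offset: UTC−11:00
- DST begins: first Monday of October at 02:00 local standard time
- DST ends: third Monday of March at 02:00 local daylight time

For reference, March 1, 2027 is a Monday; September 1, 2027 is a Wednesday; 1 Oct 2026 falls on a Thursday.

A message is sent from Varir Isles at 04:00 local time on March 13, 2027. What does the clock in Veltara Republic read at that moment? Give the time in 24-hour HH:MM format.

1 March 2027 is a Monday, so Sundays fall on 7, 14, 21, 28; the last is March 28.
1 September 2027 is a Wednesday, so the first Sunday is September 5.
March 13, 2027 does not fall between 28 March and 5 September, so daylight saving is not in effect and Varir Isles is at UTC−05:00.
04:00 Varir Isles + 5h = 09:00 UTC.
1 October 2026 is a Thursday, so the first Monday is October 5.
1 March 2027 is a Monday, so the first Monday is March 1 and the third is March 15.
At the standard offset (UTC−12:00), 09:00 UTC − 12h = 21:00 Veltara Republic standard time (rolling into the previous day, 12 March 2027).
Daylight saving runs 5 October 2026 – 15 March 2027; the standard-time date in Veltara Republic, March 12, 2027, is inside that window, so Veltara Republic is at UTC−11:00.
09:00 UTC − 11h = 22:00 Veltara Republic (rolling into the previous day, 12 March 2027).

22:00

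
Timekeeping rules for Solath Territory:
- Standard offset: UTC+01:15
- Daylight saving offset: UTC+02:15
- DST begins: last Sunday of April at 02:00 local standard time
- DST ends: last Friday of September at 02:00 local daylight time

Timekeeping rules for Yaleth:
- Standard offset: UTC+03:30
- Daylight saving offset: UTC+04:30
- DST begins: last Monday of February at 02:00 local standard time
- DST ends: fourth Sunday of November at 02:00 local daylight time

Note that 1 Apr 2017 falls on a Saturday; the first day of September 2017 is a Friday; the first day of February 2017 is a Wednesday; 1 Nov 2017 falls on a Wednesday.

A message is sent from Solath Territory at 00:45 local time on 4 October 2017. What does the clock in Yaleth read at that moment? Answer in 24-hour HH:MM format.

1 April 2017 is a Saturday, so Sundays fall on 2, 9, 16, 23, 30; the last is April 30.
1 September 2017 is a Friday, so Fridays fall on 1, 8, 15, 22, 29; the last is September 29.
4 October 2017 does not fall between 30 April and 29 September, so daylight saving is not in effect and Solath Territory is at UTC+01:15.
00:45 Solath Territory − 1h15m = 23:30 UTC (rolling into the previous day, 3 October 2017).
1 February 2017 is a Wednesday, so Mondays fall on 6, 13, 20, 27; the last is February 27.
1 November 2017 is a Wednesday, so the first Sunday is November 5 and the fourth is November 26.
At the standard offset (UTC+03:30), 23:30 UTC + 3h30m = 03:00 Yaleth standard time (rolling into the next day, 4 October 2017).
The standard-time date in Yaleth, 4 October 2017, falls between 27 February and 26 November, so daylight saving is in effect and Yaleth is at UTC+04:30.
23:30 UTC + 4h30m = 04:00 Yaleth (rolling into the next day, 4 October 2017).

04:00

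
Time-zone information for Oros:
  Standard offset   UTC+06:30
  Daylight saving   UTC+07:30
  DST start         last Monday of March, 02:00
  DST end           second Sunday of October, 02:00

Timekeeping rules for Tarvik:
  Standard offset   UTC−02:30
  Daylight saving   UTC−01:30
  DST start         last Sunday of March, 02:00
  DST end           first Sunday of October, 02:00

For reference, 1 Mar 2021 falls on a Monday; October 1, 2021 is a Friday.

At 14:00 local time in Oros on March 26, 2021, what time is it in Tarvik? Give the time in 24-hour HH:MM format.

05:00

1 March 2021 is a Monday, so Mondays fall on 1, 8, 15, 22, 29; the last is March 29.
1 October 2021 is a Friday, so the first Sunday is October 3 and the second is October 10.
March 26, 2021 does not fall between 29 March and 10 October, so daylight saving is not in effect and Oros is at UTC+06:30.
14:00 Oros − 6h30m = 07:30 UTC.
1 March 2021 is a Monday, so Sundays fall on 7, 14, 21, 28; the last is March 28.
1 October 2021 is a Friday, so the first Sunday is October 3.
At the standard offset (UTC−02:30), 07:30 UTC − 2h30m = 05:00 Tarvik standard time.
Daylight saving runs 28 March – 3 October; the standard-time date in Tarvik, March 26, 2021, is outside that window, so Tarvik is on standard time at UTC−02:30.
07:30 UTC − 2h30m = 05:00 Tarvik.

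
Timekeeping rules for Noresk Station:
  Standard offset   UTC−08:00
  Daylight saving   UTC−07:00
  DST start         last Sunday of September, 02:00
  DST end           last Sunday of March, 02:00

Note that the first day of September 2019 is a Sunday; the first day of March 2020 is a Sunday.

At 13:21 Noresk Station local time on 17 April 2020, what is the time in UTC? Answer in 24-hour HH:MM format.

21:21

1 September 2019 is a Sunday, so Sundays fall on 1, 8, 15, 22, 29; the last is September 29.
1 March 2020 is a Sunday, so Sundays fall on 1, 8, 15, 22, 29; the last is March 29.
17 April 2020 does not fall between 29 September 2019 and 29 March 2020, so daylight saving is not in effect and Noresk Station is at UTC−08:00.
13:21 local + 8h = 21:21 UTC.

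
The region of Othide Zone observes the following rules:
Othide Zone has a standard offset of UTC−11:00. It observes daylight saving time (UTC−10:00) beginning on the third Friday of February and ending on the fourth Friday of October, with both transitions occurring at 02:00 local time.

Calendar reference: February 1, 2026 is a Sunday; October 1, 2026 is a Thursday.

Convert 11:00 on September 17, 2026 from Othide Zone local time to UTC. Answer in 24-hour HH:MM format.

21:00

1 February 2026 is a Sunday, so the first Friday is February 6 and the third is February 20.
1 October 2026 is a Thursday, so the first Friday is October 2 and the fourth is October 23.
Daylight saving runs 20 February – 23 October; September 17, 2026 is inside that window, so Othide Zone is at UTC−10:00.
11:00 local + 10h = 21:00 UTC.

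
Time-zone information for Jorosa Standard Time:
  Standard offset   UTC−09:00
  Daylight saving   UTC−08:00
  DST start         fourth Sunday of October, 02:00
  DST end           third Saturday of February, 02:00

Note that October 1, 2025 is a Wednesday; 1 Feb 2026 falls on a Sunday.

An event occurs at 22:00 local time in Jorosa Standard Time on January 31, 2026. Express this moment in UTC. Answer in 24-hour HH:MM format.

06:00

1 October 2025 is a Wednesday, so the first Sunday is October 5 and the fourth is October 26.
1 February 2026 is a Sunday, so the first Saturday is February 7 and the third is February 21.
January 31, 2026 lies within the daylight-saving period (26 October 2025 – 21 February 2026), so Jorosa Standard Time is on daylight time, UTC−08:00.
22:00 local + 8h = 06:00 UTC (rolling into the next day, 1 February 2026).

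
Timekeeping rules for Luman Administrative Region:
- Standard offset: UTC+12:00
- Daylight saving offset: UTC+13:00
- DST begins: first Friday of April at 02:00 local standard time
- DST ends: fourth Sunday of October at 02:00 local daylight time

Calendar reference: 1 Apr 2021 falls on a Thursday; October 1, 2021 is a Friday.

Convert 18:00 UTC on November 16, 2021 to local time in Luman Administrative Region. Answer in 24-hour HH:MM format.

1 April 2021 is a Thursday, so the first Friday is April 2.
1 October 2021 is a Friday, so the first Sunday is October 3 and the fourth is October 24.
At the standard offset (UTC+12:00), 18:00 UTC + 12h = 06:00 Luman Administrative Region standard time (rolling into the next day, 17 November 2021).
Daylight saving runs 2 April – 24 October; the standard-time date in Luman Administrative Region, November 17, 2021, is outside that window, so Luman Administrative Region is on standard time at UTC+12:00.
18:00 UTC + 12h = 06:00 local (rolling into the next day, 17 November 2021).

06:00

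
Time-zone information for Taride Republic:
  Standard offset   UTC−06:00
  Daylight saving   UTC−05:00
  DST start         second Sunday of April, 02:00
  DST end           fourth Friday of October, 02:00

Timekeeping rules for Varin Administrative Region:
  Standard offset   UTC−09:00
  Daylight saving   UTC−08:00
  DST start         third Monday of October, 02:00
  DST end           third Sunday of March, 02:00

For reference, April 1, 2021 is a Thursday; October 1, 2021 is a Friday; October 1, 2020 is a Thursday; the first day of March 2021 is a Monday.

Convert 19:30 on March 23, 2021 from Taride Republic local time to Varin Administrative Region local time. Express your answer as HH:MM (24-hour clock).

16:30

1 April 2021 is a Thursday, so the first Sunday is April 4 and the second is April 11.
1 October 2021 is a Friday, so the first Friday is October 1 and the fourth is October 22.
March 23, 2021 is outside the daylight-saving period (11 April – 22 October), so Taride Republic is on standard time, UTC−06:00.
19:30 Taride Republic + 6h = 01:30 UTC (rolling into the next day, 24 March 2021).
1 October 2020 is a Thursday, so the first Monday is October 5 and the third is October 19.
1 March 2021 is a Monday, so the first Sunday is March 7 and the third is March 21.
At the standard offset (UTC−09:00), 01:30 UTC − 9h = 16:30 Varin Administrative Region standard time (rolling into the previous day, 23 March 2021).
Daylight saving runs 19 October 2020 – 21 March 2021; the standard-time date in Varin Administrative Region, March 23, 2021, is outside that window, so Varin Administrative Region is on standard time at UTC−09:00.
01:30 UTC − 9h = 16:30 Varin Administrative Region (rolling into the previous day, 23 March 2021).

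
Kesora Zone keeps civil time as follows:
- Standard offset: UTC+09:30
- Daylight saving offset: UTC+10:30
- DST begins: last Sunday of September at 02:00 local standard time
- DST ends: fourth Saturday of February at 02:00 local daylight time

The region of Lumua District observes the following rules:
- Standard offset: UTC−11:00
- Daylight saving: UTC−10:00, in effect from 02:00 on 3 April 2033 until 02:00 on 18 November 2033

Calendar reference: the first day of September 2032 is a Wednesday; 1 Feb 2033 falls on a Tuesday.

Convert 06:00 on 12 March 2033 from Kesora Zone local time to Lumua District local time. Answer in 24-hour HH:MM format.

09:30

1 September 2032 is a Wednesday, so Sundays fall on 5, 12, 19, 26; the last is September 26.
1 February 2033 is a Tuesday, so the first Saturday is February 5 and the fourth is February 26.
12 March 2033 does not fall between 26 September 2032 and 26 February 2033, so daylight saving is not in effect and Kesora Zone is at UTC+09:30.
06:00 Kesora Zone − 9h30m = 20:30 UTC (rolling into the previous day, 11 March 2033).
At the standard offset (UTC−11:00), 20:30 UTC − 11h = 09:30 Lumua District standard time.
The standard-time date in Lumua District, 11 March 2033, does not fall between 3 April and 18 November, so daylight saving is not in effect and Lumua District is at UTC−11:00.
20:30 UTC − 11h = 09:30 Lumua District.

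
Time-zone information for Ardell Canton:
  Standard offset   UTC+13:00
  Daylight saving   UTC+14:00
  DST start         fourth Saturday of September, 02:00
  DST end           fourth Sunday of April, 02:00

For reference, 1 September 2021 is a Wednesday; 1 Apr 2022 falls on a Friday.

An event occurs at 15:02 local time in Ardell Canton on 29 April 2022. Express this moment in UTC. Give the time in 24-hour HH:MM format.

1 September 2021 is a Wednesday, so the first Saturday is September 4 and the fourth is September 25.
1 April 2022 is a Friday, so the first Sunday is April 3 and the fourth is April 24.
29 April 2022 is outside the daylight-saving period (25 September 2021 – 24 April 2022), so Ardell Canton is on standard time, UTC+13:00.
15:02 local − 13h = 02:02 UTC.

02:02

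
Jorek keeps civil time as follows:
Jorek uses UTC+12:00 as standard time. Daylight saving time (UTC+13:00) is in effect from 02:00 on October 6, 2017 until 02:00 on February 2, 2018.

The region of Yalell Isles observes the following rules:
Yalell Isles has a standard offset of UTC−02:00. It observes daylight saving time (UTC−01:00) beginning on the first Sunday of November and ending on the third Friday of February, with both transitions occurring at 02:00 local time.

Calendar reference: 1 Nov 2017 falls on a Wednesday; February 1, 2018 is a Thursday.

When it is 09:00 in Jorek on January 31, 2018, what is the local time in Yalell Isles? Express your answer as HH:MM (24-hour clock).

January 31, 2018 falls between 6 October 2017 and 2 February 2018, so daylight saving is in effect and Jorek is at UTC+13:00.
09:00 Jorek − 13h = 20:00 UTC (rolling into the previous day, 30 January 2018).
1 November 2017 is a Wednesday, so the first Sunday is November 5.
1 February 2018 is a Thursday, so the first Friday is February 2 and the third is February 16.
At the standard offset (UTC−02:00), 20:00 UTC − 2h = 18:00 Yalell Isles standard time.
Daylight saving runs 5 November 2017 – 16 February 2018; the standard-time date in Yalell Isles, January 30, 2018, is inside that window, so Yalell Isles is at UTC−01:00.
20:00 UTC − 1h = 19:00 Yalell Isles.

19:00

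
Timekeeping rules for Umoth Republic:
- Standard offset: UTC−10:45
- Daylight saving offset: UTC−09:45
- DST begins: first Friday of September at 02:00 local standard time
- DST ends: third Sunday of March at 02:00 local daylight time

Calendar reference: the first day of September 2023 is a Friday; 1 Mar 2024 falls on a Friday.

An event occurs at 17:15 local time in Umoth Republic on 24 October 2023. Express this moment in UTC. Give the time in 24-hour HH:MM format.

03:00

1 September 2023 is a Friday, so the first Friday is September 1.
1 March 2024 is a Friday, so the first Sunday is March 3 and the third is March 17.
24 October 2023 falls between 1 September 2023 and 17 March 2024, so daylight saving is in effect and Umoth Republic is at UTC−09:45.
17:15 local + 9h45m = 03:00 UTC (rolling into the next day, 25 October 2023).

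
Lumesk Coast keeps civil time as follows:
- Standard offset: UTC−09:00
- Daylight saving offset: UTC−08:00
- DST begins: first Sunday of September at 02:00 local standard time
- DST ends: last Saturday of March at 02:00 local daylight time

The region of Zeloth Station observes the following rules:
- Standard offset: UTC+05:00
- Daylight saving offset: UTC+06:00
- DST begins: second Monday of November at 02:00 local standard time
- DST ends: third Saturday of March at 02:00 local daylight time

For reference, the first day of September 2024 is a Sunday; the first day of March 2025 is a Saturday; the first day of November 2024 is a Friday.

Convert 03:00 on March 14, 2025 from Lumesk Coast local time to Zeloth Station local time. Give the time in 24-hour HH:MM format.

1 September 2024 is a Sunday, so the first Sunday is September 1.
1 March 2025 is a Saturday, so Saturdays fall on 1, 8, 15, 22, 29; the last is March 29.
March 14, 2025 falls between 1 September 2024 and 29 March 2025, so daylight saving is in effect and Lumesk Coast is at UTC−08:00.
03:00 Lumesk Coast + 8h = 11:00 UTC.
1 November 2024 is a Friday, so the first Monday is November 4 and the second is November 11.
1 March 2025 is a Saturday, so the first Saturday is March 1 and the third is March 15.
At the standard offset (UTC+05:00), 11:00 UTC + 5h = 16:00 Zeloth Station standard time.
The standard-time date in Zeloth Station, March 14, 2025, falls between 11 November 2024 and 15 March 2025, so daylight saving is in effect and Zeloth Station is at UTC+06:00.
11:00 UTC + 6h = 17:00 Zeloth Station.

17:00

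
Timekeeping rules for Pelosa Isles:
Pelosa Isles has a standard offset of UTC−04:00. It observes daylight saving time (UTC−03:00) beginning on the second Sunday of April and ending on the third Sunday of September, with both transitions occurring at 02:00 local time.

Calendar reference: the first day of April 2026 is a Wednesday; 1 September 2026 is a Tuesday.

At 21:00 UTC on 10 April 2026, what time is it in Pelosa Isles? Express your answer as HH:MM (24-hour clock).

1 April 2026 is a Wednesday, so the first Sunday is April 5 and the second is April 12.
1 September 2026 is a Tuesday, so the first Sunday is September 6 and the third is September 20.
At the standard offset (UTC−04:00), 21:00 UTC − 4h = 17:00 Pelosa Isles standard time.
The standard-time date in Pelosa Isles, 10 April 2026, is outside the daylight-saving period (12 April – 20 September), so Pelosa Isles is on standard time, UTC−04:00.
21:00 UTC − 4h = 17:00 local.

17:00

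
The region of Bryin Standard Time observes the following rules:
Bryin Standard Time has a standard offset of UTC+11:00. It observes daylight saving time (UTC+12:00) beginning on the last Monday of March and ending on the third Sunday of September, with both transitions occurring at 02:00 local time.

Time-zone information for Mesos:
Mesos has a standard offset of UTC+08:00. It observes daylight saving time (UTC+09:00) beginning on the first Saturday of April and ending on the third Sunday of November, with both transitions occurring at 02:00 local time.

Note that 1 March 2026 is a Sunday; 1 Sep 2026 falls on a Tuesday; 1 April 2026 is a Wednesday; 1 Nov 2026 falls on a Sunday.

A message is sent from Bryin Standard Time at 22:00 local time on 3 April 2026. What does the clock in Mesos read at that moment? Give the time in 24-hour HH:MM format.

18:00

1 March 2026 is a Sunday, so Mondays fall on 2, 9, 16, 23, 30; the last is March 30.
1 September 2026 is a Tuesday, so the first Sunday is September 6 and the third is September 20.
3 April 2026 lies within the daylight-saving period (30 March – 20 September), so Bryin Standard Time is on daylight time, UTC+12:00.
22:00 Bryin Standard Time − 12h = 10:00 UTC.
1 April 2026 is a Wednesday, so the first Saturday is April 4.
1 November 2026 is a Sunday, so the first Sunday is November 1 and the third is November 15.
At the standard offset (UTC+08:00), 10:00 UTC + 8h = 18:00 Mesos standard time.
The standard-time date in Mesos, 3 April 2026, does not fall between 4 April and 15 November, so daylight saving is not in effect and Mesos is at UTC+08:00.
10:00 UTC + 8h = 18:00 Mesos.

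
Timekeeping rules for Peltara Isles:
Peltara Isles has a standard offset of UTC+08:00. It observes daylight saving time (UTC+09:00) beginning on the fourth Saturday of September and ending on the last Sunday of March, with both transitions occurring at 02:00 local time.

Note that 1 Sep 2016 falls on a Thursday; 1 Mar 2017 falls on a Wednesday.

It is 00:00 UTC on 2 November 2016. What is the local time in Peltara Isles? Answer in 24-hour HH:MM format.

1 September 2016 is a Thursday, so the first Saturday is September 3 and the fourth is September 24.
1 March 2017 is a Wednesday, so Sundays fall on 5, 12, 19, 26; the last is March 26.
At the standard offset (UTC+08:00), 00:00 UTC + 8h = 08:00 Peltara Isles standard time.
The standard-time date in Peltara Isles, 2 November 2016, lies within the daylight-saving period (24 September 2016 – 26 March 2017), so Peltara Isles is on daylight time, UTC+09:00.
00:00 UTC + 9h = 09:00 local.

09:00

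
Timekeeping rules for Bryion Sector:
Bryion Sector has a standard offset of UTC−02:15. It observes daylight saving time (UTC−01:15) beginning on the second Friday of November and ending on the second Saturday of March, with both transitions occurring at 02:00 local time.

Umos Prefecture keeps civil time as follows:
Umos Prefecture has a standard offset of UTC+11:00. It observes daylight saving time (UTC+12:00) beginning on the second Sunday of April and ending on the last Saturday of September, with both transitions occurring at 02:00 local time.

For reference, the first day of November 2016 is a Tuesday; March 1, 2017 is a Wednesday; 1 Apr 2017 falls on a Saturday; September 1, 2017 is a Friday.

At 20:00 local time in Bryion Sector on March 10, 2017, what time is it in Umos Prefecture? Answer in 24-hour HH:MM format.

1 November 2016 is a Tuesday, so the first Friday is November 4 and the second is November 11.
1 March 2017 is a Wednesday, so the first Saturday is March 4 and the second is March 11.
March 10, 2017 falls between 11 November 2016 and 11 March 2017, so daylight saving is in effect and Bryion Sector is at UTC−01:15.
20:00 Bryion Sector + 1h15m = 21:15 UTC.
1 April 2017 is a Saturday, so the first Sunday is April 2 and the second is April 9.
1 September 2017 is a Friday, so Saturdays fall on 2, 9, 16, 23, 30; the last is September 30.
At the standard offset (UTC+11:00), 21:15 UTC + 11h = 08:15 Umos Prefecture standard time (rolling into the next day, 11 March 2017).
Daylight saving runs 9 April – 30 September; the standard-time date in Umos Prefecture, March 11, 2017, is outside that window, so Umos Prefecture is on standard time at UTC+11:00.
21:15 UTC + 11h = 08:15 Umos Prefecture (rolling into the next day, 11 March 2017).

08:15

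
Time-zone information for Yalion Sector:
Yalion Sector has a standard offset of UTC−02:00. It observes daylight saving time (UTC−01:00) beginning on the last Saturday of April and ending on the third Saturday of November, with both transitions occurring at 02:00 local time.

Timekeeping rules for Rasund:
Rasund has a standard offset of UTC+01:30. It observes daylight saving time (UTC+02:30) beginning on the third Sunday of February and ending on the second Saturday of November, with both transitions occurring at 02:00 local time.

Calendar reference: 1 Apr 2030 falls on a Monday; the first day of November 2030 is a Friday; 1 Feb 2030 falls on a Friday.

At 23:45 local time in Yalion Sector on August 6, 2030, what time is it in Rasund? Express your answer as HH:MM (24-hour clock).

1 April 2030 is a Monday, so Saturdays fall on 6, 13, 20, 27; the last is April 27.
1 November 2030 is a Friday, so the first Saturday is November 2 and the third is November 16.
August 6, 2030 lies within the daylight-saving period (27 April – 16 November), so Yalion Sector is on daylight time, UTC−01:00.
23:45 Yalion Sector + 1h = 00:45 UTC (rolling into the next day, 7 August 2030).
1 February 2030 is a Friday, so the first Sunday is February 3 and the third is February 17.
1 November 2030 is a Friday, so the first Saturday is November 2 and the second is November 9.
At the standard offset (UTC+01:30), 00:45 UTC + 1h30m = 02:15 Rasund standard time.
Daylight saving runs 17 February – 9 November; the standard-time date in Rasund, August 7, 2030, is inside that window, so Rasund is at UTC+02:30.
00:45 UTC + 2h30m = 03:15 Rasund.

03:15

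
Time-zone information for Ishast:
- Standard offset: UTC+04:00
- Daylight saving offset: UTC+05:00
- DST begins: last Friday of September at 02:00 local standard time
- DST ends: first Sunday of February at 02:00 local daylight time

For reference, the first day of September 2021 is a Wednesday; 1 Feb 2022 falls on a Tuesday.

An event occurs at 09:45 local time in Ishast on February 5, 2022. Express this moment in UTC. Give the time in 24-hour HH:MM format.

04:45

1 September 2021 is a Wednesday, so Fridays fall on 3, 10, 17, 24; the last is September 24.
1 February 2022 is a Tuesday, so the first Sunday is February 6.
February 5, 2022 falls between 24 September 2021 and 6 February 2022, so daylight saving is in effect and Ishast is at UTC+05:00.
09:45 local − 5h = 04:45 UTC.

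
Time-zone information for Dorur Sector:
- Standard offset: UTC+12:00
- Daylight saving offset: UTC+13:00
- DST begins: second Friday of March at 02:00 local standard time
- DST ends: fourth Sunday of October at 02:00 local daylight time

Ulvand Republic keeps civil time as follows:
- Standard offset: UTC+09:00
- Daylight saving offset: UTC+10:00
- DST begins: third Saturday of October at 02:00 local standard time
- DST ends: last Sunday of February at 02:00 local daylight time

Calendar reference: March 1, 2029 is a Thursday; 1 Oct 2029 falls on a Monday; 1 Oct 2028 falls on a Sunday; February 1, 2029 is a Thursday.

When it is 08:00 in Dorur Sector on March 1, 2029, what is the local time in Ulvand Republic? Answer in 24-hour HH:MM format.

1 March 2029 is a Thursday, so the first Friday is March 2 and the second is March 9.
1 October 2029 is a Monday, so the first Sunday is October 7 and the fourth is October 28.
March 1, 2029 is outside the daylight-saving period (9 March – 28 October), so Dorur Sector is on standard time, UTC+12:00.
08:00 Dorur Sector − 12h = 20:00 UTC (rolling into the previous day, 28 February 2029).
1 October 2028 is a Sunday, so the first Saturday is October 7 and the third is October 21.
1 February 2029 is a Thursday, so Sundays fall on 4, 11, 18, 25; the last is February 25.
At the standard offset (UTC+09:00), 20:00 UTC + 9h = 05:00 Ulvand Republic standard time (rolling into the next day, 1 March 2029).
The standard-time date in Ulvand Republic, March 1, 2029, is outside the daylight-saving period (21 October 2028 – 25 February 2029), so Ulvand Republic is on standard time, UTC+09:00.
20:00 UTC + 9h = 05:00 Ulvand Republic (rolling into the next day, 1 March 2029).

05:00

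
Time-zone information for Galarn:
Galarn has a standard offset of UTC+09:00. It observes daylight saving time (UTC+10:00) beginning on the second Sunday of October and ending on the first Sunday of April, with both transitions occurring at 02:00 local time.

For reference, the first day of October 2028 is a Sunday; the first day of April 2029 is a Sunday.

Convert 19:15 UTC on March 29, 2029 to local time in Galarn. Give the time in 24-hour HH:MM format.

05:15

1 October 2028 is a Sunday, so the first Sunday is October 1 and the second is October 8.
1 April 2029 is a Sunday, so the first Sunday is April 1.
At the standard offset (UTC+09:00), 19:15 UTC + 9h = 04:15 Galarn standard time (rolling into the next day, 30 March 2029).
The standard-time date in Galarn, March 30, 2029, lies within the daylight-saving period (8 October 2028 – 1 April 2029), so Galarn is on daylight time, UTC+10:00.
19:15 UTC + 10h = 05:15 local (rolling into the next day, 30 March 2029).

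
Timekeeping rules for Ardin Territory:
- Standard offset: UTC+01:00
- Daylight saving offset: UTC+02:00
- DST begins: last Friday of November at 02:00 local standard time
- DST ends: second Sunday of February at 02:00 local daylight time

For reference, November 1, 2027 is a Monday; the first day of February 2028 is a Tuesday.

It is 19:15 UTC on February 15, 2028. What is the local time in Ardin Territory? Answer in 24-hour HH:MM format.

1 November 2027 is a Monday, so Fridays fall on 5, 12, 19, 26; the last is November 26.
1 February 2028 is a Tuesday, so the first Sunday is February 6 and the second is February 13.
At the standard offset (UTC+01:00), 19:15 UTC + 1h = 20:15 Ardin Territory standard time.
Daylight saving runs 26 November 2027 – 13 February 2028; the standard-time date in Ardin Territory, February 15, 2028, is outside that window, so Ardin Territory is on standard time at UTC+01:00.
19:15 UTC + 1h = 20:15 local.

20:15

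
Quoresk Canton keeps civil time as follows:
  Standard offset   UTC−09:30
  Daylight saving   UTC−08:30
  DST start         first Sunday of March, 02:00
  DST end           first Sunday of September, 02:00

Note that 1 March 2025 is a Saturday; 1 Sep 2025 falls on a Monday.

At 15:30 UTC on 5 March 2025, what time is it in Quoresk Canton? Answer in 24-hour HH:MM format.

1 March 2025 is a Saturday, so the first Sunday is March 2.
1 September 2025 is a Monday, so the first Sunday is September 7.
At the standard offset (UTC−09:30), 15:30 UTC − 9h30m = 06:00 Quoresk Canton standard time.
The standard-time date in Quoresk Canton, 5 March 2025, lies within the daylight-saving period (2 March – 7 September), so Quoresk Canton is on daylight time, UTC−08:30.
15:30 UTC − 8h30m = 07:00 local.

07:00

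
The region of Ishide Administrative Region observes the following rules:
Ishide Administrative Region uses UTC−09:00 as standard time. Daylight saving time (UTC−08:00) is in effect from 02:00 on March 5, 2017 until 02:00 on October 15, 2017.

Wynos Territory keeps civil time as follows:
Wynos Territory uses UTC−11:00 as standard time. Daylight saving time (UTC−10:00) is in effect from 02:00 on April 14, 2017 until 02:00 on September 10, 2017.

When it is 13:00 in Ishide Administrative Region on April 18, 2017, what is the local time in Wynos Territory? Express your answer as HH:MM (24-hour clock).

Daylight saving runs 5 March – 15 October; April 18, 2017 is inside that window, so Ishide Administrative Region is at UTC−08:00.
13:00 Ishide Administrative Region + 8h = 21:00 UTC.
At the standard offset (UTC−11:00), 21:00 UTC − 11h = 10:00 Wynos Territory standard time.
The standard-time date in Wynos Territory, April 18, 2017, lies within the daylight-saving period (14 April – 10 September), so Wynos Territory is on daylight time, UTC−10:00.
21:00 UTC − 10h = 11:00 Wynos Territory.

11:00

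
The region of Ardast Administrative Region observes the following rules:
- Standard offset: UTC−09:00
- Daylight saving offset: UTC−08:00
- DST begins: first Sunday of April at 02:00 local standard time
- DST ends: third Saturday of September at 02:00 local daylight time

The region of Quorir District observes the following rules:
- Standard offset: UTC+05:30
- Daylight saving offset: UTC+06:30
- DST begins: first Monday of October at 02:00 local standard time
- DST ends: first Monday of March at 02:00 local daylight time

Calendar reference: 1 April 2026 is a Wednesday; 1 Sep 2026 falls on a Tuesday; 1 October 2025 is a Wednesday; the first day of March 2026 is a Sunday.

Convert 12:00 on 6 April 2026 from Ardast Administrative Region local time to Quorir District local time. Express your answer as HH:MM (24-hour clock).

1 April 2026 is a Wednesday, so the first Sunday is April 5.
1 September 2026 is a Tuesday, so the first Saturday is September 5 and the third is September 19.
6 April 2026 lies within the daylight-saving period (5 April – 19 September), so Ardast Administrative Region is on daylight time, UTC−08:00.
12:00 Ardast Administrative Region + 8h = 20:00 UTC.
1 October 2025 is a Wednesday, so the first Monday is October 6.
1 March 2026 is a Sunday, so the first Monday is March 2.
At the standard offset (UTC+05:30), 20:00 UTC + 5h30m = 01:30 Quorir District standard time (rolling into the next day, 7 April 2026).
Daylight saving runs 6 October 2025 – 2 March 2026; the standard-time date in Quorir District, 7 April 2026, is outside that window, so Quorir District is on standard time at UTC+05:30.
20:00 UTC + 5h30m = 01:30 Quorir District (rolling into the next day, 7 April 2026).

01:30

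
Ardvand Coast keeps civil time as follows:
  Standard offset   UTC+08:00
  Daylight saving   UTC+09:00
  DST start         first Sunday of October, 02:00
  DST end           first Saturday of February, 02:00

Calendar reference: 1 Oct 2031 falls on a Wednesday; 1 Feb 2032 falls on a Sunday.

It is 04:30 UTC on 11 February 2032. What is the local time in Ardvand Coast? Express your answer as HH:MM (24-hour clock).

1 October 2031 is a Wednesday, so the first Sunday is October 5.
1 February 2032 is a Sunday, so the first Saturday is February 7.
At the standard offset (UTC+08:00), 04:30 UTC + 8h = 12:30 Ardvand Coast standard time.
Daylight saving runs 5 October 2031 – 7 February 2032; the standard-time date in Ardvand Coast, 11 February 2032, is outside that window, so Ardvand Coast is on standard time at UTC+08:00.
04:30 UTC + 8h = 12:30 local.

12:30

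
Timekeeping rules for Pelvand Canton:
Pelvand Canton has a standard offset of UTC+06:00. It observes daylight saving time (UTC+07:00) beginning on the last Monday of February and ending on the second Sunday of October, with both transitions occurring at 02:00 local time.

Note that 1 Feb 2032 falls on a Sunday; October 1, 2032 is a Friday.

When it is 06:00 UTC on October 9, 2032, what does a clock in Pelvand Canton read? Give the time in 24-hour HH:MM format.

1 February 2032 is a Sunday, so Mondays fall on 2, 9, 16, 23; the last is February 23.
1 October 2032 is a Friday, so the first Sunday is October 3 and the second is October 10.
At the standard offset (UTC+06:00), 06:00 UTC + 6h = 12:00 Pelvand Canton standard time.
The standard-time date in Pelvand Canton, October 9, 2032, lies within the daylight-saving period (23 February – 10 October), so Pelvand Canton is on daylight time, UTC+07:00.
06:00 UTC + 7h = 13:00 local.

13:00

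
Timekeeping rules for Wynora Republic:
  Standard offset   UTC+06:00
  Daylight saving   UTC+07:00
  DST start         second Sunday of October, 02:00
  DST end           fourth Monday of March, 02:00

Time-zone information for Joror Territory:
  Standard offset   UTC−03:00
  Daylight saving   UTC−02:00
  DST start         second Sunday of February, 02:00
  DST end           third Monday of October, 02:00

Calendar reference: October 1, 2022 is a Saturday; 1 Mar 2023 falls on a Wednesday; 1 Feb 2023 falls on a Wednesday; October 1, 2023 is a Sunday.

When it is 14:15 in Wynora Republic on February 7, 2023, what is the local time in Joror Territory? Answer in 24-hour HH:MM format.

04:15

1 October 2022 is a Saturday, so the first Sunday is October 2 and the second is October 9.
1 March 2023 is a Wednesday, so the first Monday is March 6 and the fourth is March 27.
February 7, 2023 falls between 9 October 2022 and 27 March 2023, so daylight saving is in effect and Wynora Republic is at UTC+07:00.
14:15 Wynora Republic − 7h = 07:15 UTC.
1 February 2023 is a Wednesday, so the first Sunday is February 5 and the second is February 12.
1 October 2023 is a Sunday, so the first Monday is October 2 and the third is October 16.
At the standard offset (UTC−03:00), 07:15 UTC − 3h = 04:15 Joror Territory standard time.
Daylight saving runs 12 February – 16 October; the standard-time date in Joror Territory, February 7, 2023, is outside that window, so Joror Territory is on standard time at UTC−03:00.
07:15 UTC − 3h = 04:15 Joror Territory.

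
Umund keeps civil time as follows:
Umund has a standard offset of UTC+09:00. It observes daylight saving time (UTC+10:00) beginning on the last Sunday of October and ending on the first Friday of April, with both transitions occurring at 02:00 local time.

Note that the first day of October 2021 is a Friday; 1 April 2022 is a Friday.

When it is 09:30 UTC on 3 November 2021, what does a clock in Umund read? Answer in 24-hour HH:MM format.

19:30

1 October 2021 is a Friday, so Sundays fall on 3, 10, 17, 24, 31; the last is October 31.
1 April 2022 is a Friday, so the first Friday is April 1.
At the standard offset (UTC+09:00), 09:30 UTC + 9h = 18:30 Umund standard time.
The standard-time date in Umund, 3 November 2021, lies within the daylight-saving period (31 October 2021 – 1 April 2022), so Umund is on daylight time, UTC+10:00.
09:30 UTC + 10h = 19:30 local.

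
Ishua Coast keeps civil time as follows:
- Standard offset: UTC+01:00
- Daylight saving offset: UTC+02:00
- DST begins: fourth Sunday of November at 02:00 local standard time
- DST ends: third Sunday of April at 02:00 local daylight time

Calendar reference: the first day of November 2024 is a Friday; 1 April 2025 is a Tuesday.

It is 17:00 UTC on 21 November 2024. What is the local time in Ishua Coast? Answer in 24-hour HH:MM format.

18:00

1 November 2024 is a Friday, so the first Sunday is November 3 and the fourth is November 24.
1 April 2025 is a Tuesday, so the first Sunday is April 6 and the third is April 20.
At the standard offset (UTC+01:00), 17:00 UTC + 1h = 18:00 Ishua Coast standard time.
The standard-time date in Ishua Coast, 21 November 2024, is outside the daylight-saving period (24 November 2024 – 20 April 2025), so Ishua Coast is on standard time, UTC+01:00.
17:00 UTC + 1h = 18:00 local.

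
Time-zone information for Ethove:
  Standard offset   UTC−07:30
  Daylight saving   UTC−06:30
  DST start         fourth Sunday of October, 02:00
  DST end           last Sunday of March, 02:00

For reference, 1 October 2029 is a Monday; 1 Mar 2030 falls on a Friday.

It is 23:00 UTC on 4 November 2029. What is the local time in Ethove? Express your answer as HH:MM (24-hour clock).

16:30

1 October 2029 is a Monday, so the first Sunday is October 7 and the fourth is October 28.
1 March 2030 is a Friday, so Sundays fall on 3, 10, 17, 24, 31; the last is March 31.
At the standard offset (UTC−07:30), 23:00 UTC − 7h30m = 15:30 Ethove standard time.
The standard-time date in Ethove, 4 November 2029, lies within the daylight-saving period (28 October 2029 – 31 March 2030), so Ethove is on daylight time, UTC−06:30.
23:00 UTC − 6h30m = 16:30 local.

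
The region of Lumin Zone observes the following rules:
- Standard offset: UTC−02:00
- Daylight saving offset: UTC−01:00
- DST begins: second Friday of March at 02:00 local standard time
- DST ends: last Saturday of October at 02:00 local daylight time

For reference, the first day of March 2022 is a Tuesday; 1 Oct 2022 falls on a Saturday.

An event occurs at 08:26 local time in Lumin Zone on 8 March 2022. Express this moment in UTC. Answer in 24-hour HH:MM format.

1 March 2022 is a Tuesday, so the first Friday is March 4 and the second is March 11.
1 October 2022 is a Saturday, so Saturdays fall on 1, 8, 15, 22, 29; the last is October 29.
Daylight saving runs 11 March – 29 October; 8 March 2022 is outside that window, so Lumin Zone is on standard time at UTC−02:00.
08:26 local + 2h = 10:26 UTC.

10:26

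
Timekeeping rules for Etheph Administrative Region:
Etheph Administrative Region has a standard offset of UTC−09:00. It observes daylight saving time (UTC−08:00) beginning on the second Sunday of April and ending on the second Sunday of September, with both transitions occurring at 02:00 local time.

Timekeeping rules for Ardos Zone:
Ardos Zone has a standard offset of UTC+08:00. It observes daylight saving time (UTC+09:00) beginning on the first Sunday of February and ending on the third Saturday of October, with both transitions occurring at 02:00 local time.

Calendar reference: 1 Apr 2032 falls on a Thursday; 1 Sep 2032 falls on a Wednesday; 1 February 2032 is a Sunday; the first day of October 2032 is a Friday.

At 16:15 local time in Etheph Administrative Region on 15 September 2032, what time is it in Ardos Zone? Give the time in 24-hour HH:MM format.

10:15

1 April 2032 is a Thursday, so the first Sunday is April 4 and the second is April 11.
1 September 2032 is a Wednesday, so the first Sunday is September 5 and the second is September 12.
Daylight saving runs 11 April – 12 September; 15 September 2032 is outside that window, so Etheph Administrative Region is on standard time at UTC−09:00.
16:15 Etheph Administrative Region + 9h = 01:15 UTC (rolling into the next day, 16 September 2032).
1 February 2032 is a Sunday, so the first Sunday is February 1.
1 October 2032 is a Friday, so the first Saturday is October 2 and the third is October 16.
At the standard offset (UTC+08:00), 01:15 UTC + 8h = 09:15 Ardos Zone standard time.
The standard-time date in Ardos Zone, 16 September 2032, lies within the daylight-saving period (1 February – 16 October), so Ardos Zone is on daylight time, UTC+09:00.
01:15 UTC + 9h = 10:15 Ardos Zone.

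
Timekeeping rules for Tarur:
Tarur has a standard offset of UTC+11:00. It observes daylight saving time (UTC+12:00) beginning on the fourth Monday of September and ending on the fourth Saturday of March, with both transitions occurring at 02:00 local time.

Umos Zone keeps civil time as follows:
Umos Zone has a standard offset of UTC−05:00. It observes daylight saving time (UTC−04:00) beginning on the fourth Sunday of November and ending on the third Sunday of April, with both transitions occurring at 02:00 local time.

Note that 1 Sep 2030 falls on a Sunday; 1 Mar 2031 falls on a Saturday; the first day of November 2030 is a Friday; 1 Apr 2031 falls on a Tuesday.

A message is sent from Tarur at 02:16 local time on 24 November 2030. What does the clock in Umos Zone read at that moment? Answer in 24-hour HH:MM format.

09:16

1 September 2030 is a Sunday, so the first Monday is September 2 and the fourth is September 23.
1 March 2031 is a Saturday, so the first Saturday is March 1 and the fourth is March 22.
24 November 2030 falls between 23 September 2030 and 22 March 2031, so daylight saving is in effect and Tarur is at UTC+12:00.
02:16 Tarur − 12h = 14:16 UTC (rolling into the previous day, 23 November 2030).
1 November 2030 is a Friday, so the first Sunday is November 3 and the fourth is November 24.
1 April 2031 is a Tuesday, so the first Sunday is April 6 and the third is April 20.
At the standard offset (UTC−05:00), 14:16 UTC − 5h = 09:16 Umos Zone standard time.
The standard-time date in Umos Zone, 23 November 2030, is outside the daylight-saving period (24 November 2030 – 20 April 2031), so Umos Zone is on standard time, UTC−05:00.
14:16 UTC − 5h = 09:16 Umos Zone.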